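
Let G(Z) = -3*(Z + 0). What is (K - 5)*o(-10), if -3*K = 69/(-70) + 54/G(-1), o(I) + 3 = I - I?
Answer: 2241/70 ≈ 32.014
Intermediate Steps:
o(I) = -3 (o(I) = -3 + (I - I) = -3 + 0 = -3)
G(Z) = -3*Z
K = -397/70 (K = -(69/(-70) + 54/((-3*(-1))))/3 = -(69*(-1/70) + 54/3)/3 = -(-69/70 + 54*(⅓))/3 = -(-69/70 + 18)/3 = -⅓*1191/70 = -397/70 ≈ -5.6714)
(K - 5)*o(-10) = (-397/70 - 5)*(-3) = -747/70*(-3) = 2241/70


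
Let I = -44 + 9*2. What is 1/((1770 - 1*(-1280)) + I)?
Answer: 1/3024 ≈ 0.00033069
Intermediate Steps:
I = -26 (I = -44 + 18 = -26)
1/((1770 - 1*(-1280)) + I) = 1/((1770 - 1*(-1280)) - 26) = 1/((1770 + 1280) - 26) = 1/(3050 - 26) = 1/3024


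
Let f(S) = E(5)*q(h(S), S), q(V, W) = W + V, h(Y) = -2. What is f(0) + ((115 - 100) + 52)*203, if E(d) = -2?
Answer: 13605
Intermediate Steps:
q(V, W) = V + W
f(S) = 4 - 2*S (f(S) = -2*(-2 + S) = 4 - 2*S)
f(0) + ((115 - 100) + 52)*203 = (4 - 2*0) + ((115 - 100) + 52)*203 = (4 + 0) + (15 + 52)*203 = 4 + 67*203 = 4 + 13601 = 13605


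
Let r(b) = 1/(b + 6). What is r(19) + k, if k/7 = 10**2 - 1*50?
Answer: 8751/25 ≈ 350.04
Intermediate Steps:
r(b) = 1/(6 + b)
k = 350 (k = 7*(10**2 - 1*50) = 7*(100 - 50) = 7*50 = 350)
r(19) + k = 1/(6 + 19) + 350 = 1/25 + 350 = 8751/25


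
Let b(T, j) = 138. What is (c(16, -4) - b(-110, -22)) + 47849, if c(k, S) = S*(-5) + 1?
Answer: 47732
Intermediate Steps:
c(k, S) = 1 - 5*S (c(k, S) = -5*S + 1 = 1 - 5*S)
(c(16, -4) - b(-110, -22)) + 47849 = ((1 - 5*(-4)) - 1*138) + 47849 = ((1 + 20) - 138) + 47849 = (21 - 138) + 47849 = -117 + 47849 = 47732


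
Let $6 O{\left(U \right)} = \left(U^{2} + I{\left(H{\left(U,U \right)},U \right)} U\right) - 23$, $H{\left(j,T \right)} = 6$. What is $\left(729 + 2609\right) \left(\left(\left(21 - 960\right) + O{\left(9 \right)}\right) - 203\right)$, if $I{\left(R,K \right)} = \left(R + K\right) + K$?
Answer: $- \frac{10978682}{3} \approx -3.6596 \cdot 10^{6}$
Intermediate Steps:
$I{\left(R,K \right)} = R + 2 K$ ($I{\left(R,K \right)} = \left(K + R\right) + K = R + 2 K$)
$O{\left(U \right)} = - \frac{23}{6} + \frac{U^{2}}{6} + \frac{U \left(6 + 2 U\right)}{6}$ ($O{\left(U \right)} = \frac{\left(U^{2} + \left(6 + 2 U\right) U\right) - 23}{6} = \frac{\left(U^{2} + U \left(6 + 2 U\right)\right) - 23}{6} = \frac{-23 + U^{2} + U \left(6 + 2 U\right)}{6} = - \frac{23}{6} + \frac{U^{2}}{6} + \frac{U \left(6 + 2 U\right)}{6}$)
$\left(729 + 2609\right) \left(\left(\left(21 - 960\right) + O{\left(9 \right)}\right) - 203\right) = \left(729 + 2609\right) \left(\left(\left(21 - 960\right) + \left(- \frac{23}{6} + 9 + \frac{9^{2}}{2}\right)\right) - 203\right) = 3338 \left(\left(\left(21 - 960\right) + \left(- \frac{23}{6} + 9 + \frac{1}{2} \cdot 81\right)\right) - 203\right) = 3338 \left(\left(-939 + \left(- \frac{23}{6} + 9 + \frac{81}{2}\right)\right) - 203\right) = 3338 \left(\left(-939 + \frac{137}{3}\right) - 203\right) = 3338 \left(- \frac{2680}{3} - 203\right) = 3338 \left(- \frac{3289}{3}\right) = - \frac{10978682}{3}$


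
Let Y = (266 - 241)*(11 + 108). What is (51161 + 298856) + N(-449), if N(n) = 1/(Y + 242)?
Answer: 1126004690/3217 ≈ 3.5002e+5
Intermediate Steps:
Y = 2975 (Y = 25*119 = 2975)
N(n) = 1/3217 (N(n) = 1/(2975 + 242) = 1/3217)
(51161 + 298856) + N(-449) = (51161 + 298856) + 1/3217 = 350017 + 1/3217 = 1126004690/3217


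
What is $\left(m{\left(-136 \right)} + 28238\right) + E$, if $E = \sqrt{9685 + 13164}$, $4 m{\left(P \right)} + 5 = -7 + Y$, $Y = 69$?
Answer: $\frac{113009}{4} + \sqrt{22849} \approx 28403.0$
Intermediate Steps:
$m{\left(P \right)} = \frac{57}{4}$ ($m{\left(P \right)} = - \frac{5}{4} + \frac{-7 + 69}{4} = - \frac{5}{4} + \frac{1}{4} \cdot 62 = - \frac{5}{4} + \frac{31}{2} = \frac{57}{4}$)
$E = \sqrt{22849} \approx 151.16$
$\left(m{\left(-136 \right)} + 28238\right) + E = \left(\frac{57}{4} + 28238\right) + \sqrt{22849} = \frac{113009}{4} + \sqrt{22849}$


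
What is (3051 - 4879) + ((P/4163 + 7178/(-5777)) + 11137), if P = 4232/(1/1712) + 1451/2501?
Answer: 664525079912040/60148177151 ≈ 11048.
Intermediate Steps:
P = 18120206635/2501 (P = 4232/(1/1712) + 1451*(1/2501) = 4232*1712 + 1451/2501 = 7245184 + 1451/2501 = 18120206635/2501 ≈ 7.2452e+6)
(3051 - 4879) + ((P/4163 + 7178/(-5777)) + 11137) = (3051 - 4879) + (((18120206635/2501)/4163 + 7178/(-5777)) + 11137) = -1828 + (((18120206635/2501)*(1/4163) + 7178*(-1/5777)) + 11137) = -1828 + ((18120206635/10411663 - 7178/5777) + 11137) = -1828 + (104605698813381/60148177151 + 11137) = -1828 + 774475947744068/60148177151 = 664525079912040/60148177151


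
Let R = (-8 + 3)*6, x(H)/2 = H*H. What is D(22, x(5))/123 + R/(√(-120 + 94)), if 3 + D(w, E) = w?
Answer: 19/123 + 15*I*√26/13 ≈ 0.15447 + 5.8835*I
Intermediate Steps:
x(H) = 2*H² (x(H) = 2*(H*H) = 2*H²)
D(w, E) = -3 + w
R = -30 (R = -5*6 = -30)
D(22, x(5))/123 + R/(√(-120 + 94)) = (-3 + 22)/123 - 30/√(-120 + 94) = 19*(1/123) - 30*(-I*√26/26) = 19/123 - 30*(-I*√26/26) = 19/123 - (-15)*I*√26/13 = 19/123 + 15*I*√26/13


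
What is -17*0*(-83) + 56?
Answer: 56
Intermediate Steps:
-17*0*(-83) + 56 = 0*(-83) + 56 = 0 + 56 = 56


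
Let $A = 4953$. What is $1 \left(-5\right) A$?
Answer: $-24765$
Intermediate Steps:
$1 \left(-5\right) A = 1 \left(-5\right) 4953 = \left(-5\right) 4953 = -24765$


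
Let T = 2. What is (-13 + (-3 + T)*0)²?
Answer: 169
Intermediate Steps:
(-13 + (-3 + T)*0)² = (-13 + (-3 + 2)*0)² = (-13 - 1*0)² = (-13 + 0)² = (-13)² = 169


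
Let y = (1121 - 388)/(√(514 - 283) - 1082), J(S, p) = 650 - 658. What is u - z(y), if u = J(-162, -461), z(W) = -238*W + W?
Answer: -197330066/1170493 - 173721*√231/1170493 ≈ -170.84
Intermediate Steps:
J(S, p) = -8
y = 733/(-1082 + √231) (y = 733/(√231 - 1082) = 733/(-1082 + √231) ≈ -0.68710)
z(W) = -237*W
u = -8
u - z(y) = -8 - (-237)*(-793106/1170493 - 733*√231/1170493) = -8 - (187966122/1170493 + 173721*√231/1170493) = -8 + (-187966122/1170493 - 173721*√231/1170493) = -197330066/1170493 - 173721*√231/1170493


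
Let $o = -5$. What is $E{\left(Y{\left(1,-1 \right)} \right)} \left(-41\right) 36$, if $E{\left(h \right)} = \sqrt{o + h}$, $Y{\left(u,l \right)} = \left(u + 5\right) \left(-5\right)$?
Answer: $- 1476 i \sqrt{35} \approx - 8732.1 i$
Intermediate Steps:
$Y{\left(u,l \right)} = -25 - 5 u$ ($Y{\left(u,l \right)} = \left(5 + u\right) \left(-5\right) = -25 - 5 u$)
$E{\left(h \right)} = \sqrt{-5 + h}$
$E{\left(Y{\left(1,-1 \right)} \right)} \left(-41\right) 36 = \sqrt{-5 - 30} \left(-41\right) 36 = \sqrt{-35} \left(-41\right) 36 = i \sqrt{35} \left(-41\right) 36 = - 41 i \sqrt{35} \cdot 36 = - 1476 i \sqrt{35}$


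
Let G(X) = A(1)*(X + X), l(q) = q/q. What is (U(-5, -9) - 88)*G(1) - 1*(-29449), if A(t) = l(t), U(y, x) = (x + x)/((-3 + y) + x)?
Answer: 497677/17 ≈ 29275.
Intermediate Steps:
l(q) = 1
U(y, x) = 2*x/(-3 + x + y) (U(y, x) = (2*x)/(-3 + x + y) = 2*x/(-3 + x + y))
A(t) = 1
G(X) = 2*X (G(X) = 1*(X + X) = 1*(2*X) = 2*X)
(U(-5, -9) - 88)*G(1) - 1*(-29449) = (2*(-9)/(-3 - 9 - 5) - 88)*(2*1) - 1*(-29449) = (2*(-9)/(-17) - 88)*2 + 29449 = (2*(-9)*(-1/17) - 88)*2 + 29449 = (18/17 - 88)*2 + 29449 = -1478/17*2 + 29449 = -2956/17 + 29449 = 497677/17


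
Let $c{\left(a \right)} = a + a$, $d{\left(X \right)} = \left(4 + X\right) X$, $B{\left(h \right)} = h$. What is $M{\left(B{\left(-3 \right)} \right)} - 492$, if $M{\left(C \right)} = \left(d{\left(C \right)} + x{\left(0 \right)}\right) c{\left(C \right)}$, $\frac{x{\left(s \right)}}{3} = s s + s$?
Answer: $-474$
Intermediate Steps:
$d{\left(X \right)} = X \left(4 + X\right)$
$x{\left(s \right)} = 3 s + 3 s^{2}$ ($x{\left(s \right)} = 3 \left(s s + s\right) = 3 \left(s^{2} + s\right) = 3 \left(s + s^{2}\right) = 3 s + 3 s^{2}$)
$c{\left(a \right)} = 2 a$
$M{\left(C \right)} = 2 C^{2} \left(4 + C\right)$ ($M{\left(C \right)} = \left(C \left(4 + C\right) + 3 \cdot 0 \left(1 + 0\right)\right) 2 C = \left(C \left(4 + C\right) + 3 \cdot 0 \cdot 1\right) 2 C = \left(C \left(4 + C\right) + 0\right) 2 C = C \left(4 + C\right) 2 C = 2 C^{2} \left(4 + C\right)$)
$M{\left(B{\left(-3 \right)} \right)} - 492 = 2 \left(-3\right)^{2} \left(4 - 3\right) - 492 = 2 \cdot 9 \cdot 1 - 492 = 18 - 492 = -474$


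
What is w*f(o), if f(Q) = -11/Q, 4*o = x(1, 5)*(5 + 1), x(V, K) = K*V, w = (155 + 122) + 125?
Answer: -2948/5 ≈ -589.60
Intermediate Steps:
w = 402 (w = 277 + 125 = 402)
o = 15/2 (o = ((5*1)*(5 + 1))/4 = (5*6)/4 = (1/4)*30 = 15/2 ≈ 7.5000)
w*f(o) = 402*(-11/15/2) = 402*(-11*2/15) = 402*(-22/15) = -2948/5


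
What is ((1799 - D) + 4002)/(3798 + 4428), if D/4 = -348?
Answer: 7193/8226 ≈ 0.87442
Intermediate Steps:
D = -1392 (D = 4*(-348) = -1392)
((1799 - D) + 4002)/(3798 + 4428) = ((1799 - 1*(-1392)) + 4002)/(3798 + 4428) = ((1799 + 1392) + 4002)/8226 = (3191 + 4002)*(1/8226) = 7193*(1/8226) = 7193/8226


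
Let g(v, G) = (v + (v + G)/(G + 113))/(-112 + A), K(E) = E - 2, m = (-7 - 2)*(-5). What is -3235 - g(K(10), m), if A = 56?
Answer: -28621963/8848 ≈ -3234.9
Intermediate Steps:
m = 45 (m = -9*(-5) = 45)
K(E) = -2 + E
g(v, G) = -v/56 - (G + v)/(56*(113 + G)) (g(v, G) = (v + (v + G)/(G + 113))/(-112 + 56) = (v + (G + v)/(113 + G))/(-56) = (v + (G + v)/(113 + G))*(-1/56) = -v/56 - (G + v)/(56*(113 + G)))
-3235 - g(K(10), m) = -3235 - (-1*45 - 114*(-2 + 10) - 1*45*(-2 + 10))/(56*(113 + 45)) = -3235 - (-45 - 114*8 - 1*45*8)/(56*158) = -3235 - (-45 - 912 - 360)/(56*158) = -3235 - (-1317)/(56*158) = -3235 - 1*(-1317/8848) = -3235 + 1317/8848 = -28621963/8848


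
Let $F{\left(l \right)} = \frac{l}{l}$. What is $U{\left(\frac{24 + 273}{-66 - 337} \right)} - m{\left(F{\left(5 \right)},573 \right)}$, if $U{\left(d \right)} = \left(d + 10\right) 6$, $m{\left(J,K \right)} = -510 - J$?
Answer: $\frac{228331}{403} \approx 566.58$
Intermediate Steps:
$F{\left(l \right)} = 1$
$U{\left(d \right)} = 60 + 6 d$ ($U{\left(d \right)} = \left(10 + d\right) 6 = 60 + 6 d$)
$U{\left(\frac{24 + 273}{-66 - 337} \right)} - m{\left(F{\left(5 \right)},573 \right)} = \left(60 + 6 \frac{24 + 273}{-66 - 337}\right) - \left(-510 - 1\right) = \left(60 + 6 \frac{297}{-403}\right) - \left(-510 - 1\right) = \left(60 + 6 \cdot 297 \left(- \frac{1}{403}\right)\right) - -511 = \left(60 + 6 \left(- \frac{297}{403}\right)\right) + 511 = \left(60 - \frac{1782}{403}\right) + 511 = \frac{22398}{403} + 511 = \frac{228331}{403}$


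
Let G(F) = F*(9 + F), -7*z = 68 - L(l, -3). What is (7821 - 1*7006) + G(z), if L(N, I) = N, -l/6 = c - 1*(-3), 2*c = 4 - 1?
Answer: 42975/49 ≈ 877.04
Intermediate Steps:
c = 3/2 (c = (4 - 1)/2 = (1/2)*3 = 3/2 ≈ 1.5000)
l = -27 (l = -6*(3/2 - 1*(-3)) = -6*(3/2 + 3) = -6*9/2 = -27)
z = -95/7 (z = -(68 - 1*(-27))/7 = -(68 + 27)/7 = -1/7*95 = -95/7 ≈ -13.571)
(7821 - 1*7006) + G(z) = (7821 - 1*7006) - 95*(9 - 95/7)/7 = (7821 - 7006) - 95/7*(-32/7) = 815 + 3040/49 = 42975/49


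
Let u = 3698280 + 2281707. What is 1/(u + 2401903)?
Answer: 1/8381890 ≈ 1.1930e-7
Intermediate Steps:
u = 5979987
1/(u + 2401903) = 1/(5979987 + 2401903) = 1/8381890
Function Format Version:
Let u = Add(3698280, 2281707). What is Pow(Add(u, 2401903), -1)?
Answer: Rational(1, 8381890) ≈ 1.1930e-7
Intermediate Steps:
u = 5979987
Pow(Add(u, 2401903), -1) = Pow(Add(5979987, 2401903), -1) = Pow(8381890, -1) = Rational(1, 8381890)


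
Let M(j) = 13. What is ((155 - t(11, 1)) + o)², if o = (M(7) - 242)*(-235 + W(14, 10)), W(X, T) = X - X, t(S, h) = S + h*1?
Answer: 2911465764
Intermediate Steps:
t(S, h) = S + h
W(X, T) = 0
o = 53815 (o = (13 - 242)*(-235 + 0) = -229*(-235) = 53815)
((155 - t(11, 1)) + o)² = ((155 - (11 + 1)) + 53815)² = ((155 - 1*12) + 53815)² = ((155 - 12) + 53815)² = (143 + 53815)² = 53958² = 2911465764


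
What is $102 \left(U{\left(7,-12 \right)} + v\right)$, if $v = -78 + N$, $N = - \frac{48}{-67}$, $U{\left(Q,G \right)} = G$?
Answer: $- \frac{610164}{67} \approx -9106.9$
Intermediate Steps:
$N = \frac{48}{67}$ ($N = \left(-48\right) \left(- \frac{1}{67}\right) = \frac{48}{67} \approx 0.71642$)
$v = - \frac{5178}{67}$ ($v = -78 + \frac{48}{67} = - \frac{5178}{67} \approx -77.284$)
$102 \left(U{\left(7,-12 \right)} + v\right) = 102 \left(-12 - \frac{5178}{67}\right) = 102 \left(- \frac{5982}{67}\right) = - \frac{610164}{67}$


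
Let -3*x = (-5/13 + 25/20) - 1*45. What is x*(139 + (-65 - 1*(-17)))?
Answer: 5355/4 ≈ 1338.8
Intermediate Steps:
x = 765/52 (x = -((-5/13 + 25/20) - 1*45)/3 = -((-5*1/13 + 25*(1/20)) - 45)/3 = -((-5/13 + 5/4) - 45)/3 = -(45/52 - 45)/3 = -⅓*(-2295/52) = 765/52 ≈ 14.712)
x*(139 + (-65 - 1*(-17))) = 765*(139 + (-65 - 1*(-17)))/52 = 765*(139 + (-65 + 17))/52 = 765*(139 - 48)/52 = (765/52)*91 = 5355/4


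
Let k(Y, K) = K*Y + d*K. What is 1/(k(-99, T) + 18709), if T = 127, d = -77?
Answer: -1/3643 ≈ -0.00027450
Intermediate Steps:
k(Y, K) = -77*K + K*Y (k(Y, K) = K*Y - 77*K = -77*K + K*Y)
1/(k(-99, T) + 18709) = 1/(127*(-77 - 99) + 18709) = 1/(127*(-176) + 18709) = 1/(-22352 + 18709) = 1/(-3643) = -1/3643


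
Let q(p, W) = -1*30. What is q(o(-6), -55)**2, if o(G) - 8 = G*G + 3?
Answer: 900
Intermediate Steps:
o(G) = 11 + G**2 (o(G) = 8 + (G*G + 3) = 8 + (G**2 + 3) = 8 + (3 + G**2) = 11 + G**2)
q(p, W) = -30
q(o(-6), -55)**2 = (-30)**2 = 900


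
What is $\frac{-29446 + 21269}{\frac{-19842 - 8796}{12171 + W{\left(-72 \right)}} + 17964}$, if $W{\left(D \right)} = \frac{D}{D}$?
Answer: $- \frac{49765222}{109314585} \approx -0.45525$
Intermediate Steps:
$W{\left(D \right)} = 1$
$\frac{-29446 + 21269}{\frac{-19842 - 8796}{12171 + W{\left(-72 \right)}} + 17964} = \frac{-29446 + 21269}{\frac{-19842 - 8796}{12171 + 1} + 17964} = - \frac{8177}{- \frac{28638}{12172} + 17964} = - \frac{8177}{\left(-28638\right) \frac{1}{12172} + 17964} = - \frac{8177}{- \frac{14319}{6086} + 17964} = - \frac{8177}{\frac{109314585}{6086}} = \left(-8177\right) \frac{6086}{109314585} = - \frac{49765222}{109314585}$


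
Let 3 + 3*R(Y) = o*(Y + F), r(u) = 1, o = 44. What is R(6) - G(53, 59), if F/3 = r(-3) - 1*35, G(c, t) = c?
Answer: -1462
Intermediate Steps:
F = -102 (F = 3*(1 - 1*35) = 3*(1 - 35) = 3*(-34) = -102)
R(Y) = -1497 + 44*Y/3 (R(Y) = -1 + (44*(Y - 102))/3 = -1 + (44*(-102 + Y))/3 = -1 + (-4488 + 44*Y)/3 = -1 + (-1496 + 44*Y/3) = -1497 + 44*Y/3)
R(6) - G(53, 59) = (-1497 + (44/3)*6) - 1*53 = (-1497 + 88) - 53 = -1409 - 53 = -1462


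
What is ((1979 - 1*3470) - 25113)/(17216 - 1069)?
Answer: -26604/16147 ≈ -1.6476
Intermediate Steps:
((1979 - 1*3470) - 25113)/(17216 - 1069) = ((1979 - 3470) - 25113)/16147 = (-1491 - 25113)*(1/16147) = -26604*1/16147 = -26604/16147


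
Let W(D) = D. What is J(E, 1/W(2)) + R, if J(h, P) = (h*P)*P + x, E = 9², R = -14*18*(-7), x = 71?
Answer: 7421/4 ≈ 1855.3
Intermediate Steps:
R = 1764 (R = -252*(-7) = 1764)
E = 81
J(h, P) = 71 + h*P² (J(h, P) = (h*P)*P + 71 = (P*h)*P + 71 = h*P² + 71 = 71 + h*P²)
J(E, 1/W(2)) + R = (71 + 81*(1/2)²) + 1764 = (71 + 81*(½)²) + 1764 = (71 + 81*(¼)) + 1764 = (71 + 81/4) + 1764 = 365/4 + 1764 = 7421/4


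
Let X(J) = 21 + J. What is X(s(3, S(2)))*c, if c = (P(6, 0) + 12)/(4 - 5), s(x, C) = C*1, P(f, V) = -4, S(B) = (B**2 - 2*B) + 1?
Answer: -176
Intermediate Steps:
S(B) = 1 + B**2 - 2*B
s(x, C) = C
c = -8 (c = (-4 + 12)/(4 - 5) = 8/(-1) = 8*(-1) = -8)
X(s(3, S(2)))*c = (21 + (1 + 2**2 - 2*2))*(-8) = (21 + (1 + 4 - 4))*(-8) = (21 + 1)*(-8) = 22*(-8) = -176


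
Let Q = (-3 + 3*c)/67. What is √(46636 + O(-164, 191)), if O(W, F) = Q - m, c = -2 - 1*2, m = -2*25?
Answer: √209572449/67 ≈ 216.07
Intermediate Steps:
m = -50
c = -4 (c = -2 - 2 = -4)
Q = -15/67 (Q = (-3 + 3*(-4))/67 = (-3 - 12)*(1/67) = -15*1/67 = -15/67 ≈ -0.22388)
O(W, F) = 3335/67 (O(W, F) = -15/67 - 1*(-50) = -15/67 + 50 = 3335/67)
√(46636 + O(-164, 191)) = √(46636 + 3335/67) = √(3127947/67) = √209572449/67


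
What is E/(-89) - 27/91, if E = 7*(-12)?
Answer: 5241/8099 ≈ 0.64712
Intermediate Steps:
E = -84
E/(-89) - 27/91 = -84/(-89) - 27/91 = -84*(-1/89) - 27*1/91 = 84/89 - 27/91 = 5241/8099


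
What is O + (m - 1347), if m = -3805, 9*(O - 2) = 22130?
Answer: -24220/9 ≈ -2691.1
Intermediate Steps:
O = 22148/9 (O = 2 + (⅑)*22130 = 2 + 22130/9 = 22148/9 ≈ 2460.9)
O + (m - 1347) = 22148/9 + (-3805 - 1347) = 22148/9 - 5152 = -24220/9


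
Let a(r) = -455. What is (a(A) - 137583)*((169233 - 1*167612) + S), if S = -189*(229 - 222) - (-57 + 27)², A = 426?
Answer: 83098876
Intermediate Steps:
S = -2223 (S = -189*7 - 1*(-30)² = -1323 - 1*900 = -1323 - 900 = -2223)
(a(A) - 137583)*((169233 - 1*167612) + S) = (-455 - 137583)*((169233 - 1*167612) - 2223) = -138038*((169233 - 167612) - 2223) = -138038*(1621 - 2223) = -138038*(-602) = 83098876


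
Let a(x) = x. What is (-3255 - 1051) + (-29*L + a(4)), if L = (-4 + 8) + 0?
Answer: -4418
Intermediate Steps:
L = 4 (L = 4 + 0 = 4)
(-3255 - 1051) + (-29*L + a(4)) = (-3255 - 1051) + (-29*4 + 4) = -4306 + (-116 + 4) = -4306 - 112 = -4418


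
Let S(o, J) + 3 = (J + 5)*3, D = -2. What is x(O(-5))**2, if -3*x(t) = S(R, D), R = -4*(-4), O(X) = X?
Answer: 4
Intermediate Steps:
R = 16
S(o, J) = 12 + 3*J (S(o, J) = -3 + (J + 5)*3 = -3 + (5 + J)*3 = -3 + (15 + 3*J) = 12 + 3*J)
x(t) = -2 (x(t) = -(12 + 3*(-2))/3 = -(12 - 6)/3 = -1/3*6 = -2)
x(O(-5))**2 = (-2)**2 = 4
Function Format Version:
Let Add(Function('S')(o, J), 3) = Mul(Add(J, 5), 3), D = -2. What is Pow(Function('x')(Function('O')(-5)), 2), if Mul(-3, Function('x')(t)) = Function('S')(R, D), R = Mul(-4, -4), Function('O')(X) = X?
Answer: 4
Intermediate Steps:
R = 16
Function('S')(o, J) = Add(12, Mul(3, J)) (Function('S')(o, J) = Add(-3, Mul(Add(J, 5), 3)) = Add(-3, Mul(Add(5, J), 3)) = Add(-3, Add(15, Mul(3, J))) = Add(12, Mul(3, J)))
Function('x')(t) = -2 (Function('x')(t) = Mul(Rational(-1, 3), Add(12, Mul(3, -2))) = Mul(Rational(-1, 3), Add(12, -6)) = Mul(Rational(-1, 3), 6) = -2)
Pow(Function('x')(Function('O')(-5)), 2) = Pow(-2, 2) = 4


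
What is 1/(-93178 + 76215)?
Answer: -1/16963 ≈ -5.8952e-5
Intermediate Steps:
1/(-93178 + 76215) = 1/(-16963) = -1/16963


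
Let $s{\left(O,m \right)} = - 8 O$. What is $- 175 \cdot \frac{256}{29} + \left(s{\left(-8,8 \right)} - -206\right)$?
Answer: $- \frac{36970}{29} \approx -1274.8$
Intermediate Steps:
$- 175 \cdot \frac{256}{29} + \left(s{\left(-8,8 \right)} - -206\right) = - 175 \cdot \frac{256}{29} - -270 = - 175 \cdot 256 \cdot \frac{1}{29} + \left(64 + 206\right) = \left(-175\right) \frac{256}{29} + 270 = - \frac{44800}{29} + 270 = - \frac{36970}{29}$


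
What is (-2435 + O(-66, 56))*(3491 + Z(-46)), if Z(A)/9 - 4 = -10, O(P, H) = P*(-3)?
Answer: -7688569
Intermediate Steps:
O(P, H) = -3*P
Z(A) = -54 (Z(A) = 36 + 9*(-10) = 36 - 90 = -54)
(-2435 + O(-66, 56))*(3491 + Z(-46)) = (-2435 - 3*(-66))*(3491 - 54) = (-2435 + 198)*3437 = -2237*3437 = -7688569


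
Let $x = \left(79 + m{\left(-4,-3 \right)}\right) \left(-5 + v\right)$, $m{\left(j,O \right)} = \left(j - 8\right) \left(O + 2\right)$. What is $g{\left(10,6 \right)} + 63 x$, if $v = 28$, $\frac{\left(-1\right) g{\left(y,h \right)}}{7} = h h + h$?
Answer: $131565$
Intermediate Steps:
$m{\left(j,O \right)} = \left(-8 + j\right) \left(2 + O\right)$
$g{\left(y,h \right)} = - 7 h - 7 h^{2}$ ($g{\left(y,h \right)} = - 7 \left(h h + h\right) = - 7 \left(h^{2} + h\right) = - 7 \left(h + h^{2}\right) = - 7 h - 7 h^{2}$)
$x = 2093$ ($x = \left(79 - -12\right) \left(-5 + 28\right) = \left(79 + \left(-16 + 24 - 8 + 12\right)\right) 23 = \left(79 + 12\right) 23 = 91 \cdot 23 = 2093$)
$g{\left(10,6 \right)} + 63 x = \left(-7\right) 6 \left(1 + 6\right) + 63 \cdot 2093 = \left(-7\right) 6 \cdot 7 + 131859 = -294 + 131859 = 131565$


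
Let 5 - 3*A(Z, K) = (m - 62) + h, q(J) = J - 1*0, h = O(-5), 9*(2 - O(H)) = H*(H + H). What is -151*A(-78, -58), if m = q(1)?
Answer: -94526/27 ≈ -3501.0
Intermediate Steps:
O(H) = 2 - 2*H²/9 (O(H) = 2 - H*(H + H)/9 = 2 - H*2*H/9 = 2 - 2*H²/9)
h = -32/9 (h = 2 - 2/9*(-5)² = 2 - 2/9*25 = 2 - 50/9 = -32/9 ≈ -3.5556)
q(J) = J (q(J) = J + 0 = J)
m = 1
A(Z, K) = 626/27 (A(Z, K) = 5/3 - ((1 - 62) - 32/9)/3 = 5/3 - (-61 - 32/9)/3 = 5/3 - ⅓*(-581/9) = 5/3 + 581/27 = 626/27)
-151*A(-78, -58) = -151*626/27 = -94526/27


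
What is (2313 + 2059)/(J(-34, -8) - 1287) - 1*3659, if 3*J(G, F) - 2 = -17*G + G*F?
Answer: -3674349/1003 ≈ -3663.4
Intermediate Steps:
J(G, F) = ⅔ - 17*G/3 + F*G/3 (J(G, F) = ⅔ + (-17*G + G*F)/3 = ⅔ + (-17*G + F*G)/3 = ⅔ + (-17*G/3 + F*G/3) = ⅔ - 17*G/3 + F*G/3)
(2313 + 2059)/(J(-34, -8) - 1287) - 1*3659 = (2313 + 2059)/((⅔ - 17/3*(-34) + (⅓)*(-8)*(-34)) - 1287) - 1*3659 = 4372/((⅔ + 578/3 + 272/3) - 1287) - 3659 = 4372/(284 - 1287) - 3659 = 4372/(-1003) - 3659 = 4372*(-1/1003) - 3659 = -4372/1003 - 3659 = -3674349/1003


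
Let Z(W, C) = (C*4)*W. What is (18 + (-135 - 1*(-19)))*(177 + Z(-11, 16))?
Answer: 51646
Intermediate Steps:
Z(W, C) = 4*C*W (Z(W, C) = (4*C)*W = 4*C*W)
(18 + (-135 - 1*(-19)))*(177 + Z(-11, 16)) = (18 + (-135 - 1*(-19)))*(177 + 4*16*(-11)) = (18 + (-135 + 19))*(177 - 704) = (18 - 116)*(-527) = -98*(-527) = 51646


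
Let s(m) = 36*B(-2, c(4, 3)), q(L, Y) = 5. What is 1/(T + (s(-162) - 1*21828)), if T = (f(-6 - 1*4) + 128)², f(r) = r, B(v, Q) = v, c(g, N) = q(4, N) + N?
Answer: -1/7976 ≈ -0.00012538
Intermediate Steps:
c(g, N) = 5 + N
s(m) = -72 (s(m) = 36*(-2) = -72)
T = 13924 (T = ((-6 - 1*4) + 128)² = ((-6 - 4) + 128)² = (-10 + 128)² = 118² = 13924)
1/(T + (s(-162) - 1*21828)) = 1/(13924 + (-72 - 1*21828)) = 1/(13924 + (-72 - 21828)) = 1/(13924 - 21900) = 1/(-7976) = -1/7976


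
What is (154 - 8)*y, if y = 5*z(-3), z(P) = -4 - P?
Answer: -730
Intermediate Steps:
y = -5 (y = 5*(-4 - 1*(-3)) = 5*(-4 + 3) = 5*(-1) = -5)
(154 - 8)*y = (154 - 8)*(-5) = 146*(-5) = -730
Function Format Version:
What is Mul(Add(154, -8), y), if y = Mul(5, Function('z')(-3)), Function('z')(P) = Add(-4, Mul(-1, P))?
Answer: -730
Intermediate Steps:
y = -5 (y = Mul(5, Add(-4, Mul(-1, -3))) = Mul(5, Add(-4, 3)) = Mul(5, -1) = -5)
Mul(Add(154, -8), y) = Mul(Add(154, -8), -5) = Mul(146, -5) = -730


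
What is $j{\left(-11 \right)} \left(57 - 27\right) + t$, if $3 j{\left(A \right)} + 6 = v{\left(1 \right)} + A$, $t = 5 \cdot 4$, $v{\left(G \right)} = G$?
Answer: $-140$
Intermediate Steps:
$t = 20$
$j{\left(A \right)} = - \frac{5}{3} + \frac{A}{3}$ ($j{\left(A \right)} = -2 + \frac{1 + A}{3} = -2 + \left(\frac{1}{3} + \frac{A}{3}\right) = - \frac{5}{3} + \frac{A}{3}$)
$j{\left(-11 \right)} \left(57 - 27\right) + t = \left(- \frac{5}{3} + \frac{1}{3} \left(-11\right)\right) \left(57 - 27\right) + 20 = \left(- \frac{5}{3} - \frac{11}{3}\right) \left(57 - 27\right) + 20 = \left(- \frac{16}{3}\right) 30 + 20 = -160 + 20 = -140$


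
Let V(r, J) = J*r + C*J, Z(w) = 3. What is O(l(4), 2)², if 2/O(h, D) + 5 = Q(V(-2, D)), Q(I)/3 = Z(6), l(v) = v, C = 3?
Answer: ¼ ≈ 0.25000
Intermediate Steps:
V(r, J) = 3*J + J*r (V(r, J) = J*r + 3*J = 3*J + J*r)
Q(I) = 9 (Q(I) = 3*3 = 9)
O(h, D) = ½ (O(h, D) = 2/(-5 + 9) = 2/4 = 2*(¼) = ½)
O(l(4), 2)² = (½)² = ¼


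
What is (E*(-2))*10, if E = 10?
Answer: -200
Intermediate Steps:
(E*(-2))*10 = (10*(-2))*10 = -20*10 = -200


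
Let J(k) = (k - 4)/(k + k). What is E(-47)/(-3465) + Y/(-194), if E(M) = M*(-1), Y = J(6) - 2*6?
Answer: 63769/1344420 ≈ 0.047432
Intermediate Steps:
J(k) = (-4 + k)/(2*k) (J(k) = (-4 + k)/((2*k)) = (-4 + k)*(1/(2*k)) = (-4 + k)/(2*k))
Y = -71/6 (Y = (½)*(-4 + 6)/6 - 2*6 = (½)*(⅙)*2 - 12 = ⅙ - 12 = -71/6 ≈ -11.833)
E(M) = -M
E(-47)/(-3465) + Y/(-194) = -1*(-47)/(-3465) - 71/6/(-194) = 47*(-1/3465) - 71/6*(-1/194) = -47/3465 + 71/1164 = 63769/1344420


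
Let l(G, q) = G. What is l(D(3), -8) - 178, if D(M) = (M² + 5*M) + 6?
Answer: -148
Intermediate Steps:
D(M) = 6 + M² + 5*M
l(D(3), -8) - 178 = (6 + 3² + 5*3) - 178 = (6 + 9 + 15) - 178 = 30 - 178 = -148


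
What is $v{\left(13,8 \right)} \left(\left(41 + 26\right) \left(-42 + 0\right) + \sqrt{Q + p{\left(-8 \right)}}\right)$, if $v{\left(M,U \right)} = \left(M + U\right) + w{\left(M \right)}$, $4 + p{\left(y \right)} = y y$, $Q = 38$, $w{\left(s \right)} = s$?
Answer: $-95676 + 238 \sqrt{2} \approx -95339.0$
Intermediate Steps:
$p{\left(y \right)} = -4 + y^{2}$ ($p{\left(y \right)} = -4 + y y = -4 + y^{2}$)
$v{\left(M,U \right)} = U + 2 M$ ($v{\left(M,U \right)} = \left(M + U\right) + M = U + 2 M$)
$v{\left(13,8 \right)} \left(\left(41 + 26\right) \left(-42 + 0\right) + \sqrt{Q + p{\left(-8 \right)}}\right) = \left(8 + 2 \cdot 13\right) \left(\left(41 + 26\right) \left(-42 + 0\right) + \sqrt{38 - \left(4 - \left(-8\right)^{2}\right)}\right) = \left(8 + 26\right) \left(67 \left(-42\right) + \sqrt{38 + \left(-4 + 64\right)}\right) = 34 \left(-2814 + \sqrt{38 + 60}\right) = 34 \left(-2814 + \sqrt{98}\right) = 34 \left(-2814 + 7 \sqrt{2}\right) = -95676 + 238 \sqrt{2}$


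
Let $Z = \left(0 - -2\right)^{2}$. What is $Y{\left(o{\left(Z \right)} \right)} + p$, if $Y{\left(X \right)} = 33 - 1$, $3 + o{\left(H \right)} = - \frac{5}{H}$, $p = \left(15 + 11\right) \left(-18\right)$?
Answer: $-436$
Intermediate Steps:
$Z = 4$ ($Z = \left(0 + 2\right)^{2} = 2^{2} = 4$)
$p = -468$ ($p = 26 \left(-18\right) = -468$)
$o{\left(H \right)} = -3 - \frac{5}{H}$
$Y{\left(X \right)} = 32$ ($Y{\left(X \right)} = 33 - 1 = 32$)
$Y{\left(o{\left(Z \right)} \right)} + p = 32 - 468 = -436$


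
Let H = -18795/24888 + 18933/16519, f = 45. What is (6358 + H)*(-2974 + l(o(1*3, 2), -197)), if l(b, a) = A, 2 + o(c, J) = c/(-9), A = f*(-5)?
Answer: -2787494146257975/137041624 ≈ -2.0340e+7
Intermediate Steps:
A = -225 (A = 45*(-5) = -225)
o(c, J) = -2 - c/9 (o(c, J) = -2 + c/(-9) = -2 + c*(-1/9) = -2 - c/9)
l(b, a) = -225
H = 53576633/137041624 (H = -18795*1/24888 + 18933*(1/16519) = -6265/8296 + 18933/16519 = 53576633/137041624 ≈ 0.39095)
(6358 + H)*(-2974 + l(o(1*3, 2), -197)) = (6358 + 53576633/137041624)*(-2974 - 225) = (871364222025/137041624)*(-3199) = -2787494146257975/137041624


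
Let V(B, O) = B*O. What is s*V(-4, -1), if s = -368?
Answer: -1472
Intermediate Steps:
s*V(-4, -1) = -(-1472)*(-1) = -368*4 = -1472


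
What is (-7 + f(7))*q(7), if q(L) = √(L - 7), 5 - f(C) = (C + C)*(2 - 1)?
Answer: 0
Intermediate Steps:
f(C) = 5 - 2*C (f(C) = 5 - (C + C)*(2 - 1) = 5 - 2*C)
q(L) = √(-7 + L)
(-7 + f(7))*q(7) = (-7 + (5 - 2*7))*√(-7 + 7) = (-7 + (5 - 14))*√0 = (-7 - 9)*0 = -16*0 = 0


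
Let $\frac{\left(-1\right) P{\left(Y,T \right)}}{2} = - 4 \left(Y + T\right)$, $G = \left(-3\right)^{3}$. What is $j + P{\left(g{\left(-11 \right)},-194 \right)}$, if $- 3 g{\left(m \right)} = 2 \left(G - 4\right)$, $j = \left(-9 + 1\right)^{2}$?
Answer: $- \frac{3968}{3} \approx -1322.7$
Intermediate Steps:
$G = -27$
$j = 64$ ($j = \left(-8\right)^{2} = 64$)
$g{\left(m \right)} = \frac{62}{3}$ ($g{\left(m \right)} = - \frac{2 \left(-27 - 4\right)}{3} = - \frac{2 \left(-31\right)}{3} = \left(- \frac{1}{3}\right) \left(-62\right) = \frac{62}{3}$)
$P{\left(Y,T \right)} = 8 T + 8 Y$ ($P{\left(Y,T \right)} = - 2 \left(- 4 \left(Y + T\right)\right) = - 2 \left(- 4 \left(T + Y\right)\right) = - 2 \left(- 4 T - 4 Y\right) = 8 T + 8 Y$)
$j + P{\left(g{\left(-11 \right)},-194 \right)} = 64 + \left(8 \left(-194\right) + 8 \cdot \frac{62}{3}\right) = 64 + \left(-1552 + \frac{496}{3}\right) = 64 - \frac{4160}{3} = - \frac{3968}{3}$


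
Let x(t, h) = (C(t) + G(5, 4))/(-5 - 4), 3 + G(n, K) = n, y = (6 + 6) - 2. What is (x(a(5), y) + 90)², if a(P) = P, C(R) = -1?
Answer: 654481/81 ≈ 8080.0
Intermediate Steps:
y = 10 (y = 12 - 2 = 10)
G(n, K) = -3 + n
x(t, h) = -⅑ (x(t, h) = (-1 + (-3 + 5))/(-5 - 4) = (-1 + 2)/(-9) = 1*(-⅑) = -⅑)
(x(a(5), y) + 90)² = (-⅑ + 90)² = (809/9)² = 654481/81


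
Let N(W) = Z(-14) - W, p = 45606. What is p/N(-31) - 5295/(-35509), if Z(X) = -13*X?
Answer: 540183763/2521139 ≈ 214.26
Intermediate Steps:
N(W) = 182 - W (N(W) = -13*(-14) - W = 182 - W)
p/N(-31) - 5295/(-35509) = 45606/(182 - 1*(-31)) - 5295/(-35509) = 45606/(182 + 31) - 5295*(-1/35509) = 45606/213 + 5295/35509 = 45606*(1/213) + 5295/35509 = 15202/71 + 5295/35509 = 540183763/2521139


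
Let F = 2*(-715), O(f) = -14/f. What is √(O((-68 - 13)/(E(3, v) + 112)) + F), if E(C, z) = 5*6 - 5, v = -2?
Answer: 2*I*√28478/9 ≈ 37.501*I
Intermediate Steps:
E(C, z) = 25 (E(C, z) = 30 - 5 = 25)
F = -1430
√(O((-68 - 13)/(E(3, v) + 112)) + F) = √(-14*(25 + 112)/(-68 - 13) - 1430) = √(-14/((-81/137)) - 1430) = √(-14/((-81*1/137)) - 1430) = √(-14/(-81/137) - 1430) = √(-14*(-137/81) - 1430) = √(1918/81 - 1430) = √(-113912/81) = 2*I*√28478/9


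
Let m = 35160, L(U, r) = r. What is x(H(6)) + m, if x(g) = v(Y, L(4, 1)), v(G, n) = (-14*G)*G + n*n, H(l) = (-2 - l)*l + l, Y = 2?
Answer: 35105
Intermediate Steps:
H(l) = l + l*(-2 - l) (H(l) = l*(-2 - l) + l = l + l*(-2 - l))
v(G, n) = n**2 - 14*G**2 (v(G, n) = -14*G**2 + n**2 = n**2 - 14*G**2)
x(g) = -55 (x(g) = 1**2 - 14*2**2 = 1 - 14*4 = 1 - 56 = -55)
x(H(6)) + m = -55 + 35160 = 35105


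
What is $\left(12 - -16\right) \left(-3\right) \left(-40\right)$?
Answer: $3360$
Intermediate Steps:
$\left(12 - -16\right) \left(-3\right) \left(-40\right) = \left(12 + 16\right) \left(-3\right) \left(-40\right) = 28 \left(-3\right) \left(-40\right) = \left(-84\right) \left(-40\right) = 3360$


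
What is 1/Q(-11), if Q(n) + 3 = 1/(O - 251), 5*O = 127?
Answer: -1128/3389 ≈ -0.33284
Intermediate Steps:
O = 127/5 (O = (1/5)*127 = 127/5 ≈ 25.400)
Q(n) = -3389/1128 (Q(n) = -3 + 1/(127/5 - 251) = -3 + 1/(-1128/5) = -3 - 5/1128 = -3389/1128)
1/Q(-11) = 1/(-3389/1128) = -1128/3389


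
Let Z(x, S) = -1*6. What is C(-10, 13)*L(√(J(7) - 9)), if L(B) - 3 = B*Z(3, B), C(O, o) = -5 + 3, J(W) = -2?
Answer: -6 + 12*I*√11 ≈ -6.0 + 39.799*I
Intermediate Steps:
C(O, o) = -2
Z(x, S) = -6
L(B) = 3 - 6*B (L(B) = 3 + B*(-6) = 3 - 6*B)
C(-10, 13)*L(√(J(7) - 9)) = -2*(3 - 6*√(-2 - 9)) = -2*(3 - 6*I*√11) = -6 + 12*I*√11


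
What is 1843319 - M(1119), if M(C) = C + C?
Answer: 1841081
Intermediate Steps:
M(C) = 2*C
1843319 - M(1119) = 1843319 - 2*1119 = 1843319 - 1*2238 = 1843319 - 2238 = 1841081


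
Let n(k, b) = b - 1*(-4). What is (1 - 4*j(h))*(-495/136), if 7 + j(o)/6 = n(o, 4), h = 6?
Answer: 11385/136 ≈ 83.713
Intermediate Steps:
n(k, b) = 4 + b (n(k, b) = b + 4 = 4 + b)
j(o) = 6 (j(o) = -42 + 6*(4 + 4) = -42 + 6*8 = -42 + 48 = 6)
(1 - 4*j(h))*(-495/136) = (1 - 4*6)*(-495/136) = (1 - 24)*(-495*1/136) = -23*(-495/136) = 11385/136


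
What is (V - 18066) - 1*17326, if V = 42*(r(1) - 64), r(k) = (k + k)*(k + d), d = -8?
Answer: -38668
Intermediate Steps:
r(k) = 2*k*(-8 + k) (r(k) = (k + k)*(k - 8) = (2*k)*(-8 + k) = 2*k*(-8 + k))
V = -3276 (V = 42*(2*1*(-8 + 1) - 64) = 42*(2*1*(-7) - 64) = 42*(-14 - 64) = 42*(-78) = -3276)
(V - 18066) - 1*17326 = (-3276 - 18066) - 1*17326 = -21342 - 17326 = -38668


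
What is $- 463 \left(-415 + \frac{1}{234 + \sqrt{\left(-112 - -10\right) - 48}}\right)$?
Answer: $\frac{1758300838}{9151} + \frac{2315 i \sqrt{6}}{54906} \approx 1.9214 \cdot 10^{5} + 0.10328 i$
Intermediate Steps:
$- 463 \left(-415 + \frac{1}{234 + \sqrt{\left(-112 - -10\right) - 48}}\right) = - 463 \left(-415 + \frac{1}{234 + \sqrt{\left(-112 + 10\right) - 48}}\right) = - 463 \left(-415 + \frac{1}{234 + \sqrt{-102 - 48}}\right) = - 463 \left(-415 + \frac{1}{234 + \sqrt{-150}}\right) = - 463 \left(-415 + \frac{1}{234 + 5 i \sqrt{6}}\right) = 192145 - \frac{463}{234 + 5 i \sqrt{6}}$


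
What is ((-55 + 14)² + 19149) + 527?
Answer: 21357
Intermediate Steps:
((-55 + 14)² + 19149) + 527 = ((-41)² + 19149) + 527 = (1681 + 19149) + 527 = 20830 + 527 = 21357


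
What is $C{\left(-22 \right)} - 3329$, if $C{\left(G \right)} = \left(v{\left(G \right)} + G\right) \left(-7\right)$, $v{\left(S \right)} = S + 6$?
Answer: $-3063$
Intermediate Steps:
$v{\left(S \right)} = 6 + S$
$C{\left(G \right)} = -42 - 14 G$ ($C{\left(G \right)} = \left(\left(6 + G\right) + G\right) \left(-7\right) = \left(6 + 2 G\right) \left(-7\right) = -42 - 14 G$)
$C{\left(-22 \right)} - 3329 = \left(-42 - -308\right) - 3329 = \left(-42 + 308\right) - 3329 = 266 - 3329 = -3063$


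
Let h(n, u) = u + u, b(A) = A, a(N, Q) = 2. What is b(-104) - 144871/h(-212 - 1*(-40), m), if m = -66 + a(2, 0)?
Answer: 131559/128 ≈ 1027.8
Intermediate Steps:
m = -64 (m = -66 + 2 = -64)
h(n, u) = 2*u
b(-104) - 144871/h(-212 - 1*(-40), m) = -104 - 144871/(2*(-64)) = -104 - 144871/(-128) = -104 - 144871*(-1/128) = -104 + 144871/128 = 131559/128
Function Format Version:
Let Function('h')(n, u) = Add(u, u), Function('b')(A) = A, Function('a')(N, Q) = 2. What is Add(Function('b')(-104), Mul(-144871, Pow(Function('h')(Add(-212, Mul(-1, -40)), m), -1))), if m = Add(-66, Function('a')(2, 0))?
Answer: Rational(131559, 128) ≈ 1027.8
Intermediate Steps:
m = -64 (m = Add(-66, 2) = -64)
Function('h')(n, u) = Mul(2, u)
Add(Function('b')(-104), Mul(-144871, Pow(Function('h')(Add(-212, Mul(-1, -40)), m), -1))) = Add(-104, Mul(-144871, Pow(Mul(2, -64), -1))) = Add(-104, Mul(-144871, Pow(-128, -1))) = Add(-104, Mul(-144871, Rational(-1, 128))) = Add(-104, Rational(144871, 128)) = Rational(131559, 128)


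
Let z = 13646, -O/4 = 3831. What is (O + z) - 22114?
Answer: -23792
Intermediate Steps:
O = -15324 (O = -4*3831 = -15324)
(O + z) - 22114 = (-15324 + 13646) - 22114 = -1678 - 22114 = -23792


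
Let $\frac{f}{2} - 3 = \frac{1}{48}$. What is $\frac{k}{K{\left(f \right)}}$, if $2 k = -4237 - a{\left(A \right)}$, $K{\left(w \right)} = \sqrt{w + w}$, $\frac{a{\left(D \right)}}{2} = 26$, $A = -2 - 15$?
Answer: $- \frac{4289 \sqrt{435}}{145} \approx -616.93$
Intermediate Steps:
$A = -17$ ($A = -2 - 15 = -17$)
$a{\left(D \right)} = 52$ ($a{\left(D \right)} = 2 \cdot 26 = 52$)
$f = \frac{145}{24}$ ($f = 6 + \frac{2}{48} = 6 + 2 \cdot \frac{1}{48} = 6 + \frac{1}{24} = \frac{145}{24} \approx 6.0417$)
$K{\left(w \right)} = \sqrt{2} \sqrt{w}$ ($K{\left(w \right)} = \sqrt{2 w} = \sqrt{2} \sqrt{w}$)
$k = - \frac{4289}{2}$ ($k = \frac{-4237 - 52}{2} = \frac{1}{2} \left(-4289\right) = - \frac{4289}{2} \approx -2144.5$)
$\frac{k}{K{\left(f \right)}} = - \frac{4289}{2 \sqrt{2} \sqrt{\frac{145}{24}}} = - \frac{4289}{2 \sqrt{2} \frac{\sqrt{870}}{12}} = - \frac{4289}{2 \frac{\sqrt{435}}{6}} = - \frac{4289 \frac{2 \sqrt{435}}{145}}{2} = - \frac{4289 \sqrt{435}}{145}$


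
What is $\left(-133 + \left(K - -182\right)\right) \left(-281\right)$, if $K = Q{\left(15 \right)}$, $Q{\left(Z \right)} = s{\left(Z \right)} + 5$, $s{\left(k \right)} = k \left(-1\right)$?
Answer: $-10959$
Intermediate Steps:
$s{\left(k \right)} = - k$
$Q{\left(Z \right)} = 5 - Z$ ($Q{\left(Z \right)} = - Z + 5 = 5 - Z$)
$K = -10$ ($K = 5 - 15 = -10$)
$\left(-133 + \left(K - -182\right)\right) \left(-281\right) = \left(-133 - -172\right) \left(-281\right) = \left(-133 + \left(-10 + 182\right)\right) \left(-281\right) = \left(-133 + 172\right) \left(-281\right) = 39 \left(-281\right) = -10959$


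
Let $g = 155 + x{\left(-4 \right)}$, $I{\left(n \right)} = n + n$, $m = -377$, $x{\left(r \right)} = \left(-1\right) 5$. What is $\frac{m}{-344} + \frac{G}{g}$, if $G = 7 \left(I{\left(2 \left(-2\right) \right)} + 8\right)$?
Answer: $\frac{377}{344} \approx 1.0959$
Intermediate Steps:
$x{\left(r \right)} = -5$
$I{\left(n \right)} = 2 n$
$G = 0$ ($G = 7 \left(2 \cdot 2 \left(-2\right) + 8\right) = 7 \left(2 \left(-4\right) + 8\right) = 7 \left(-8 + 8\right) = 7 \cdot 0 = 0$)
$g = 150$ ($g = 155 - 5 = 150$)
$\frac{m}{-344} + \frac{G}{g} = - \frac{377}{-344} + \frac{0}{150} = \left(-377\right) \left(- \frac{1}{344}\right) + 0 \cdot \frac{1}{150} = \frac{377}{344} + 0 = \frac{377}{344}$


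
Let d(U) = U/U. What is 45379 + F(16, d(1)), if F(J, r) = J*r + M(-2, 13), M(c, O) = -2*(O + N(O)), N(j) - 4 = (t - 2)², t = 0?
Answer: 45353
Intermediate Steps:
d(U) = 1
N(j) = 8 (N(j) = 4 + (0 - 2)² = 4 + (-2)² = 4 + 4 = 8)
M(c, O) = -16 - 2*O (M(c, O) = -2*(O + 8) = -2*(8 + O) = -16 - 2*O)
F(J, r) = -42 + J*r (F(J, r) = J*r + (-16 - 2*13) = J*r + (-16 - 26) = J*r - 42 = -42 + J*r)
45379 + F(16, d(1)) = 45379 + (-42 + 16*1) = 45379 + (-42 + 16) = 45379 - 26 = 45353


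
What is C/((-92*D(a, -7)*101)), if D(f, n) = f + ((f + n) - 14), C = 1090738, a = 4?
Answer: 545369/60398 ≈ 9.0296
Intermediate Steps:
D(f, n) = -14 + n + 2*f (D(f, n) = f + (-14 + f + n) = -14 + n + 2*f)
C/((-92*D(a, -7)*101)) = 1090738/((-92*(-14 - 7 + 2*4)*101)) = 1090738/((-92*(-14 - 7 + 8)*101)) = 1090738/((-92*(-13)*101)) = 1090738/((1196*101)) = 1090738/120796 = 1090738*(1/120796) = 545369/60398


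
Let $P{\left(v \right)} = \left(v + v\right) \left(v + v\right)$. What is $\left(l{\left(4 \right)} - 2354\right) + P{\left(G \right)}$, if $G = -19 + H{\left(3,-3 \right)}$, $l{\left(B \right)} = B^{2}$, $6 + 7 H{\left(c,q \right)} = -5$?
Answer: $- \frac{31618}{49} \approx -645.27$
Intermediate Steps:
$H{\left(c,q \right)} = - \frac{11}{7}$ ($H{\left(c,q \right)} = - \frac{6}{7} + \frac{1}{7} \left(-5\right) = - \frac{6}{7} - \frac{5}{7} = - \frac{11}{7}$)
$G = - \frac{144}{7}$ ($G = -19 - \frac{11}{7} = - \frac{144}{7} \approx -20.571$)
$P{\left(v \right)} = 4 v^{2}$ ($P{\left(v \right)} = 2 v 2 v = 4 v^{2}$)
$\left(l{\left(4 \right)} - 2354\right) + P{\left(G \right)} = \left(4^{2} - 2354\right) + 4 \left(- \frac{144}{7}\right)^{2} = \left(16 - 2354\right) + 4 \cdot \frac{20736}{49} = -2338 + \frac{82944}{49} = - \frac{31618}{49}$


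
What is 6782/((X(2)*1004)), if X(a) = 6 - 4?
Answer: 3391/1004 ≈ 3.3775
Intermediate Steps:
X(a) = 2
6782/((X(2)*1004)) = 6782/((2*1004)) = 6782/2008 = 6782*(1/2008) = 3391/1004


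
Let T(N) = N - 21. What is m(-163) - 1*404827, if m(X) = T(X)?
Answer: -405011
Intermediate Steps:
T(N) = -21 + N
m(X) = -21 + X
m(-163) - 1*404827 = (-21 - 163) - 1*404827 = -184 - 404827 = -405011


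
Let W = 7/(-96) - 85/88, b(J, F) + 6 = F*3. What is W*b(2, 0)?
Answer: 1097/176 ≈ 6.2330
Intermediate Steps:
b(J, F) = -6 + 3*F (b(J, F) = -6 + F*3 = -6 + 3*F)
W = -1097/1056 (W = 7*(-1/96) - 85*1/88 = -7/96 - 85/88 = -1097/1056 ≈ -1.0388)
W*b(2, 0) = -1097*(-6 + 3*0)/1056 = -1097*(-6 + 0)/1056 = -1097/1056*(-6) = 1097/176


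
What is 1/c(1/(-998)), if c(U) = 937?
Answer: 1/937 ≈ 0.0010672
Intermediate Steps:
1/c(1/(-998)) = 1/937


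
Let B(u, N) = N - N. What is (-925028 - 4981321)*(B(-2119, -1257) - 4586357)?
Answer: 27088625080593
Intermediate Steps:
B(u, N) = 0
(-925028 - 4981321)*(B(-2119, -1257) - 4586357) = (-925028 - 4981321)*(0 - 4586357) = -5906349*(-4586357) = 27088625080593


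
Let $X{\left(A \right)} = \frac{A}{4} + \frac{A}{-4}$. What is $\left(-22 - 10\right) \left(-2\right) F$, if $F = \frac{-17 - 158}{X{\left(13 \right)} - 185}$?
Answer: $\frac{2240}{37} \approx 60.541$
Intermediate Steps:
$X{\left(A \right)} = 0$ ($X{\left(A \right)} = A \frac{1}{4} + A \left(- \frac{1}{4}\right) = \frac{A}{4} - \frac{A}{4} = 0$)
$F = \frac{35}{37}$ ($F = \frac{-17 - 158}{0 - 185} = - \frac{175}{-185} = \left(-175\right) \left(- \frac{1}{185}\right) = \frac{35}{37} \approx 0.94595$)
$\left(-22 - 10\right) \left(-2\right) F = \left(-22 - 10\right) \left(-2\right) \frac{35}{37} = \left(-32\right) \left(-2\right) \frac{35}{37} = 64 \cdot \frac{35}{37} = \frac{2240}{37}$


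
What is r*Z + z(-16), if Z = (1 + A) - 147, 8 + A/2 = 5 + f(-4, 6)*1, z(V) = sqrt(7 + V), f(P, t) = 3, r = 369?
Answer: -53874 + 3*I ≈ -53874.0 + 3.0*I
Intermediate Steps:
A = 0 (A = -16 + 2*(5 + 3*1) = -16 + 2*(5 + 3) = -16 + 2*8 = -16 + 16 = 0)
Z = -146 (Z = (1 + 0) - 147 = 1 - 147 = -146)
r*Z + z(-16) = 369*(-146) + sqrt(7 - 16) = -53874 + sqrt(-9) = -53874 + 3*I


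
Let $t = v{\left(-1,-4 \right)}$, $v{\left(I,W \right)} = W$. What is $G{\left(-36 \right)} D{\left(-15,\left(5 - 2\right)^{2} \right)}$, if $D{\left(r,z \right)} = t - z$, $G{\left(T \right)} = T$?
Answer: $468$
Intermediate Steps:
$t = -4$
$D{\left(r,z \right)} = -4 - z$
$G{\left(-36 \right)} D{\left(-15,\left(5 - 2\right)^{2} \right)} = - 36 \left(-4 - \left(5 - 2\right)^{2}\right) = - 36 \left(-4 - 3^{2}\right) = - 36 \left(-4 - 9\right) = \left(-36\right) \left(-13\right) = 468$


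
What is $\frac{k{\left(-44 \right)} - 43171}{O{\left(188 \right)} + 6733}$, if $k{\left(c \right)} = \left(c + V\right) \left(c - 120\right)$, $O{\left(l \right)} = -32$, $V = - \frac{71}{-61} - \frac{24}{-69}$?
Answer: $- \frac{50792709}{9401503} \approx -5.4026$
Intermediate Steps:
$V = \frac{2121}{1403}$ ($V = \left(-71\right) \left(- \frac{1}{61}\right) - - \frac{8}{23} = \frac{71}{61} + \frac{8}{23} = \frac{2121}{1403} \approx 1.5118$)
$k{\left(c \right)} = \left(-120 + c\right) \left(\frac{2121}{1403} + c\right)$ ($k{\left(c \right)} = \left(c + \frac{2121}{1403}\right) \left(c - 120\right) = \left(\frac{2121}{1403} + c\right) \left(-120 + c\right) = \left(-120 + c\right) \left(\frac{2121}{1403} + c\right)$)
$\frac{k{\left(-44 \right)} - 43171}{O{\left(188 \right)} + 6733} = \frac{\left(- \frac{254520}{1403} + \left(-44\right)^{2} - - \frac{7314516}{1403}\right) - 43171}{-32 + 6733} = \frac{\left(- \frac{254520}{1403} + 1936 + \frac{7314516}{1403}\right) - 43171}{6701} = \left(\frac{9776204}{1403} - 43171\right) \frac{1}{6701} = \left(- \frac{50792709}{1403}\right) \frac{1}{6701} = - \frac{50792709}{9401503}$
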